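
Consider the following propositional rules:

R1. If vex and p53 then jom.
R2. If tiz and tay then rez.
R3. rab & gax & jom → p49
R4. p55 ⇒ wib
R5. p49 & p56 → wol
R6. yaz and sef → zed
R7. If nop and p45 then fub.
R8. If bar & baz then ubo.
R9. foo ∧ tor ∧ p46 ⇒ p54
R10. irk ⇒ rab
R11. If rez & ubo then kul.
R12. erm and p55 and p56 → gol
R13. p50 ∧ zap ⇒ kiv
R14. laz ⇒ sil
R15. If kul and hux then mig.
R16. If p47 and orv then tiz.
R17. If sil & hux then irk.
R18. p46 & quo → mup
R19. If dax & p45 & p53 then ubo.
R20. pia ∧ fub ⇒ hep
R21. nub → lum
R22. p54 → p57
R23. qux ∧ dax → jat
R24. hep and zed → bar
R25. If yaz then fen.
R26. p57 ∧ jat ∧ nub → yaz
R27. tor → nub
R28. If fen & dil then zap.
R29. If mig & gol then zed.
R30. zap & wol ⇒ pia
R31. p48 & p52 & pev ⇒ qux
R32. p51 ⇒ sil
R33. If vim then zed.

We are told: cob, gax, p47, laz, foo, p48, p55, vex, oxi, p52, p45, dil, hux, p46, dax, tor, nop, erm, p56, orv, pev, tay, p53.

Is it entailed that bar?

jom  (by R1: vex, p53)
fub  (by R7: nop, p45)
p54  (by R9: foo, tor, p46)
gol  (by R12: erm, p55, p56)
sil  (by R14: laz)
tiz  (by R16: p47, orv)
irk  (by R17: sil, hux)
ubo  (by R19: dax, p45, p53)
p57  (by R22: p54)
nub  (by R27: tor)
qux  (by R31: p48, p52, pev)
rez  (by R2: tiz, tay)
rab  (by R10: irk)
kul  (by R11: rez, ubo)
mig  (by R15: kul, hux)
jat  (by R23: qux, dax)
yaz  (by R26: p57, jat, nub)
zed  (by R29: mig, gol)
p49  (by R3: rab, gax, jom)
wol  (by R5: p49, p56)
fen  (by R25: yaz)
zap  (by R28: fen, dil)
pia  (by R30: zap, wol)
hep  (by R20: pia, fub)
bar  (by R24: hep, zed)

Yes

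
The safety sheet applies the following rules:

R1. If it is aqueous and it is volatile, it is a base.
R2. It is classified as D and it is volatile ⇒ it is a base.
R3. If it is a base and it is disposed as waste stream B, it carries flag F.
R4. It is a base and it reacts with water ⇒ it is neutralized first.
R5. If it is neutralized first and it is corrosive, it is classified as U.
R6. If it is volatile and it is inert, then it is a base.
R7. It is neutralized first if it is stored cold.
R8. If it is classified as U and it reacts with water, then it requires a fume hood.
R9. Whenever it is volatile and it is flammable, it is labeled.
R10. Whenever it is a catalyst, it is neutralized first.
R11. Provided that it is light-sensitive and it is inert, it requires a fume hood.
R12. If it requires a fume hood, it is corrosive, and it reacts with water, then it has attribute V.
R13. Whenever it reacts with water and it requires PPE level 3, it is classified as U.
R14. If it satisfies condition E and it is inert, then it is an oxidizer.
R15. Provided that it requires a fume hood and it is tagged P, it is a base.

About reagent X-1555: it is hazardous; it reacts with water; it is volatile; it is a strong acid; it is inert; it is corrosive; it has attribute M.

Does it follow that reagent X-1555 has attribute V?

By R6 (it is volatile, it is inert): it is a base.
By R4 (it is a base, it reacts with water): it is neutralized first.
By R5 (it is neutralized first, it is corrosive): it is classified as U.
By R8 (it is classified as U, it reacts with water): it requires a fume hood.
By R12 (it requires a fume hood, it is corrosive, it reacts with water): it has attribute V.

Yes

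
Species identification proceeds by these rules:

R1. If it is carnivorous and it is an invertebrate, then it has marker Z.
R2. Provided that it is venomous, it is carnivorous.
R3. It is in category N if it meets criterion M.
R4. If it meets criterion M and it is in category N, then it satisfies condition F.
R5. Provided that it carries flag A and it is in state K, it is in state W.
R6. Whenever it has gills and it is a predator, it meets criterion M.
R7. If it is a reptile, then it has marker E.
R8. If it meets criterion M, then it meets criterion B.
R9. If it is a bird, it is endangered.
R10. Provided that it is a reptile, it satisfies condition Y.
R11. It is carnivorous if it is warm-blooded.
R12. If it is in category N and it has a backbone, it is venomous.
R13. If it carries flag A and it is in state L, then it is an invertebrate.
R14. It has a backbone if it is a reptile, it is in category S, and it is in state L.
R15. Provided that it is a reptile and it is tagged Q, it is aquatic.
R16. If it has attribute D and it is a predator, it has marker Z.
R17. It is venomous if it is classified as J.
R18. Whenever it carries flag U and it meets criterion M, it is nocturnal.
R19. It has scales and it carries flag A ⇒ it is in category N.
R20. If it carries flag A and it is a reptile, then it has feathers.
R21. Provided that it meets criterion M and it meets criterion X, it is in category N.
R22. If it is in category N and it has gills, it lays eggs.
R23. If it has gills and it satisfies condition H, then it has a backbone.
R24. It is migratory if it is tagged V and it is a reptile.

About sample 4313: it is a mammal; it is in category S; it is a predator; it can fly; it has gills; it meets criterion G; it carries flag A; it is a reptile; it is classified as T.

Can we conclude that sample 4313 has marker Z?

No

Forward chaining from the given facts derives: meets criterion M, has marker E, meets criterion B, satisfies condition Y, has feathers, is in category N, satisfies condition F, lays eggs.
Rules concluding "it has marker Z": R1 needs "it is carnivorous"; R16 needs "it has attribute D" — none of these are established.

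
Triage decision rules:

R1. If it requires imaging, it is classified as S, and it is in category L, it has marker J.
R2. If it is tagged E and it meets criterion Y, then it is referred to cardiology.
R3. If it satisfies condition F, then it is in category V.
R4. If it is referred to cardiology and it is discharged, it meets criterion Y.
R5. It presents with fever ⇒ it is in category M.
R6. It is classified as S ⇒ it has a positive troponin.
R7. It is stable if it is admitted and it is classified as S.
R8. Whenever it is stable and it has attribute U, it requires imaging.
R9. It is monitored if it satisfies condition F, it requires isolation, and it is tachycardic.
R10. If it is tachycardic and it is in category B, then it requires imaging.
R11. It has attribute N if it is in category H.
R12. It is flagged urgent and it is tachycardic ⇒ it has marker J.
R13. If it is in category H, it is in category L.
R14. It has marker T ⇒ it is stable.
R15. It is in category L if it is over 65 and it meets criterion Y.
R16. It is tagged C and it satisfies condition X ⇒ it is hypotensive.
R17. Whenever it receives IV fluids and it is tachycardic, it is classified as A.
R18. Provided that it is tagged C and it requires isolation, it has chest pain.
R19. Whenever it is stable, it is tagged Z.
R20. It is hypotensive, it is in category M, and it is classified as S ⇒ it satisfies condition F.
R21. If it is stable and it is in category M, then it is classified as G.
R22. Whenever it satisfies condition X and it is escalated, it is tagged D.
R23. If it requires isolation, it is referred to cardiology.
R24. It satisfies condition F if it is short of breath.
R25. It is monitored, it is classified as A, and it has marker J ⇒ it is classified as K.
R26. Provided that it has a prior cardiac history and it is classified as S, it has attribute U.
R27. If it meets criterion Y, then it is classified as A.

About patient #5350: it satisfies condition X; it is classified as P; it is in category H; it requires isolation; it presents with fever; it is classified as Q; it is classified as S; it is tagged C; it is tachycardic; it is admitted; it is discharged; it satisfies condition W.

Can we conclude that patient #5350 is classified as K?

Forward chaining from the given facts derives: is in category M, has a positive troponin, is stable, has attribute N, is in category L, is hypotensive, has chest pain, is tagged Z, satisfies condition F, is classified as G, is referred to cardiology, is in category V, meets criterion Y, is monitored, is classified as A.
The only rule concluding "it is classified as K" is R25, which needs "it has marker J"; that is never established.

No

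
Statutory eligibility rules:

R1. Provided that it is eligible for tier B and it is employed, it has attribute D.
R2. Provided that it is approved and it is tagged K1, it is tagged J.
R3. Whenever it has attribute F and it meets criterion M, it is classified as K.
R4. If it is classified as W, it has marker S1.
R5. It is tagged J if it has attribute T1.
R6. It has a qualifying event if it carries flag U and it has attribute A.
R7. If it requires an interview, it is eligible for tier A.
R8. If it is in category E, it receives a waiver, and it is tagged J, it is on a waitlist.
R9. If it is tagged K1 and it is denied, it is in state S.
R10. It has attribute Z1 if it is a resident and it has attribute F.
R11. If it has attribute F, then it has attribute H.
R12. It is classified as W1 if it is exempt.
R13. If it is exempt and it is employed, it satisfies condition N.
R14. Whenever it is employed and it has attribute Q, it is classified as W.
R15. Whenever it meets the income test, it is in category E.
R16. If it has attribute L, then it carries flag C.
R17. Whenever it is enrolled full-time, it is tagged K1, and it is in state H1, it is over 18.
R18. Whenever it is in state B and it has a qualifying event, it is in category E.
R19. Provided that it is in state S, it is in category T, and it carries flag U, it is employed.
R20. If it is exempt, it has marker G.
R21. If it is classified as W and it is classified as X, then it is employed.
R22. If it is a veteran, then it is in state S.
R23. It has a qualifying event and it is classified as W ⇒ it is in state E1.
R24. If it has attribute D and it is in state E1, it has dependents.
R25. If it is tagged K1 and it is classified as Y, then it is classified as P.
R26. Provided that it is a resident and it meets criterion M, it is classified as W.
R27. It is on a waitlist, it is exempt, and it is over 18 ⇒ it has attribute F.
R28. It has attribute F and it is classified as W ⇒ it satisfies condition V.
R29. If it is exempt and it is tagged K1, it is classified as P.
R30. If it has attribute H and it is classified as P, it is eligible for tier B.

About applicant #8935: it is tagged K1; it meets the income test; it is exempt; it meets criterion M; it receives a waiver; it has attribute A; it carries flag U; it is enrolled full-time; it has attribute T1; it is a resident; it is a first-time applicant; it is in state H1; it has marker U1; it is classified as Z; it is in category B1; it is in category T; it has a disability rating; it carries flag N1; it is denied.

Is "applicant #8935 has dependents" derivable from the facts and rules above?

Yes

By R5 (it has attribute T1): it is tagged J.
By R6 (it carries flag U, it has attribute A): it has a qualifying event.
By R9 (it is tagged K1, it is denied): it is in state S.
By R15 (it meets the income test): it is in category E.
By R17 (it is enrolled full-time, it is tagged K1, it is in state H1): it is over 18.
By R19 (it is in state S, it is in category T, it carries flag U): it is employed.
By R26 (it is a resident, it meets criterion M): it is classified as W.
By R29 (it is exempt, it is tagged K1): it is classified as P.
By R8 (it is in category E, it receives a waiver, it is tagged J): it is on a waitlist.
By R23 (it has a qualifying event, it is classified as W): it is in state E1.
By R27 (it is on a waitlist, it is exempt, it is over 18): it has attribute F.
By R11 (it has attribute F): it has attribute H.
By R30 (it has attribute H, it is classified as P): it is eligible for tier B.
By R1 (it is eligible for tier B, it is employed): it has attribute D.
By R24 (it has attribute D, it is in state E1): it has dependents.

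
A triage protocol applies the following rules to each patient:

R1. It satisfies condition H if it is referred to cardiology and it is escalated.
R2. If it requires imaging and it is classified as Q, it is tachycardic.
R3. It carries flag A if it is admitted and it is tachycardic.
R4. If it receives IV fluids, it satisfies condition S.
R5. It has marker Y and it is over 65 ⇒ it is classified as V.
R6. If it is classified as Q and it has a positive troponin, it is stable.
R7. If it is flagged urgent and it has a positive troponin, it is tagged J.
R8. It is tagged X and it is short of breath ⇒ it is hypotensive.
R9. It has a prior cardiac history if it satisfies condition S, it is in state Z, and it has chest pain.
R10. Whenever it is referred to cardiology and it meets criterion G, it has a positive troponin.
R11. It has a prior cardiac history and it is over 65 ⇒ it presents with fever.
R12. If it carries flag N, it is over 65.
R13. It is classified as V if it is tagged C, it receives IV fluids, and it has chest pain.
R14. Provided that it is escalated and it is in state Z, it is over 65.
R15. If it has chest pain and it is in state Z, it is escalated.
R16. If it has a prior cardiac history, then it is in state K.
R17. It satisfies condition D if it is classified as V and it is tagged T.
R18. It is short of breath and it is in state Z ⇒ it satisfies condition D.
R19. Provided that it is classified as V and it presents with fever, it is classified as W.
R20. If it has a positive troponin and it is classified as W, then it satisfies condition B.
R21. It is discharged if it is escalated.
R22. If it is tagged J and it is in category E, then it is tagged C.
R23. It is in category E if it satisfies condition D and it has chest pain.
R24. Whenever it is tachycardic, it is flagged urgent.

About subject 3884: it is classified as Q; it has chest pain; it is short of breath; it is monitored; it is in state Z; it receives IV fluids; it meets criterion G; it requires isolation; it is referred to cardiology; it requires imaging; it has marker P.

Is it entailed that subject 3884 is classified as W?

By R2 (it requires imaging, it is classified as Q): it is tachycardic.
By R4 (it receives IV fluids): it satisfies condition S.
By R9 (it satisfies condition S, it is in state Z, it has chest pain): it has a prior cardiac history.
By R10 (it is referred to cardiology, it meets criterion G): it has a positive troponin.
By R15 (it has chest pain, it is in state Z): it is escalated.
By R18 (it is short of breath, it is in state Z): it satisfies condition D.
By R23 (it satisfies condition D, it has chest pain): it is in category E.
By R24 (it is tachycardic): it is flagged urgent.
By R7 (it is flagged urgent, it has a positive troponin): it is tagged J.
By R14 (it is escalated, it is in state Z): it is over 65.
By R22 (it is tagged J, it is in category E): it is tagged C.
By R11 (it has a prior cardiac history, it is over 65): it presents with fever.
By R13 (it is tagged C, it receives IV fluids, it has chest pain): it is classified as V.
By R19 (it is classified as V, it presents with fever): it is classified as W.

Yes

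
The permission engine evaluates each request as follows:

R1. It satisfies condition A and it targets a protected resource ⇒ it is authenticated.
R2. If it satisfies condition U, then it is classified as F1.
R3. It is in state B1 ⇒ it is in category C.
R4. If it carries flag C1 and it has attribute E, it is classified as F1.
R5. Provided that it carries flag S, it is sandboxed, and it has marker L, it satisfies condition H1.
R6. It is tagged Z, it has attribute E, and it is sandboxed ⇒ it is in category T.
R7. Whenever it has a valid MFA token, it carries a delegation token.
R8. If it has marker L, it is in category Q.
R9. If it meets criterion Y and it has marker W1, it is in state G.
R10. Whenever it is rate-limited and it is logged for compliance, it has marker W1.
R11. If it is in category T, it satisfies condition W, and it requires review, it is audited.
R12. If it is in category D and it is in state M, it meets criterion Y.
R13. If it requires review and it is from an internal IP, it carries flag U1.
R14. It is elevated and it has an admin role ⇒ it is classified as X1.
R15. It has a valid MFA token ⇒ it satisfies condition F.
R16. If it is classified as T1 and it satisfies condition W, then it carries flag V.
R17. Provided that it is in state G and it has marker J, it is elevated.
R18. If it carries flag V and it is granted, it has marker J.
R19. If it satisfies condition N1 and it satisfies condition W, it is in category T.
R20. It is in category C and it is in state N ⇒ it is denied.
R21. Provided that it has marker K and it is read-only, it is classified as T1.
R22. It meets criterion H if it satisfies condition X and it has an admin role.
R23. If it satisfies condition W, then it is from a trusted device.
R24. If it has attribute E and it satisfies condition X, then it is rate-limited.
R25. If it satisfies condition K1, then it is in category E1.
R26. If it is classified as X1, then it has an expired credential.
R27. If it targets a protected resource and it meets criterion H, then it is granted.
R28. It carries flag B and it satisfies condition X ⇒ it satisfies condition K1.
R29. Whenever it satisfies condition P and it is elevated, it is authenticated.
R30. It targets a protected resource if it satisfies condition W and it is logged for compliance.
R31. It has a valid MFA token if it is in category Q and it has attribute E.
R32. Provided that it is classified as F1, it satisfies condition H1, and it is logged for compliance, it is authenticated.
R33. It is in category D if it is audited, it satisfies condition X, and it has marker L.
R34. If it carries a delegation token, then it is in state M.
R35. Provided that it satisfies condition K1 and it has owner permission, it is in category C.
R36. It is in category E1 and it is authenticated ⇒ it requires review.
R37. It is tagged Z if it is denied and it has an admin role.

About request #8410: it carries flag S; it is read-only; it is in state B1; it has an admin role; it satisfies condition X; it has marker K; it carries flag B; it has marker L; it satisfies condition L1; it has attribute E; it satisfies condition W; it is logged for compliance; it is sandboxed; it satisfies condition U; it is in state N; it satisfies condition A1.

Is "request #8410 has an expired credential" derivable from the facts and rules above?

By R2 (it satisfies condition U): it is classified as F1.
By R3 (it is in state B1): it is in category C.
By R5 (it carries flag S, it is sandboxed, it has marker L): it satisfies condition H1.
By R8 (it has marker L): it is in category Q.
By R20 (it is in category C, it is in state N): it is denied.
By R21 (it has marker K, it is read-only): it is classified as T1.
By R22 (it satisfies condition X, it has an admin role): it meets criterion H.
By R24 (it has attribute E, it satisfies condition X): it is rate-limited.
By R28 (it carries flag B, it satisfies condition X): it satisfies condition K1.
By R30 (it satisfies condition W, it is logged for compliance): it targets a protected resource.
By R31 (it is in category Q, it has attribute E): it has a valid MFA token.
By R32 (it is classified as F1, it satisfies condition H1, it is logged for compliance): it is authenticated.
By R37 (it is denied, it has an admin role): it is tagged Z.
By R6 (it is tagged Z, it has attribute E, it is sandboxed): it is in category T.
By R7 (it has a valid MFA token): it carries a delegation token.
By R10 (it is rate-limited, it is logged for compliance): it has marker W1.
By R16 (it is classified as T1, it satisfies condition W): it carries flag V.
By R25 (it satisfies condition K1): it is in category E1.
By R27 (it targets a protected resource, it meets criterion H): it is granted.
By R34 (it carries a delegation token): it is in state M.
By R36 (it is in category E1, it is authenticated): it requires review.
By R11 (it is in category T, it satisfies condition W, it requires review): it is audited.
By R18 (it carries flag V, it is granted): it has marker J.
By R33 (it is audited, it satisfies condition X, it has marker L): it is in category D.
By R12 (it is in category D, it is in state M): it meets criterion Y.
By R9 (it meets criterion Y, it has marker W1): it is in state G.
By R17 (it is in state G, it has marker J): it is elevated.
By R14 (it is elevated, it has an admin role): it is classified as X1.
By R26 (it is classified as X1): it has an expired credential.

Yes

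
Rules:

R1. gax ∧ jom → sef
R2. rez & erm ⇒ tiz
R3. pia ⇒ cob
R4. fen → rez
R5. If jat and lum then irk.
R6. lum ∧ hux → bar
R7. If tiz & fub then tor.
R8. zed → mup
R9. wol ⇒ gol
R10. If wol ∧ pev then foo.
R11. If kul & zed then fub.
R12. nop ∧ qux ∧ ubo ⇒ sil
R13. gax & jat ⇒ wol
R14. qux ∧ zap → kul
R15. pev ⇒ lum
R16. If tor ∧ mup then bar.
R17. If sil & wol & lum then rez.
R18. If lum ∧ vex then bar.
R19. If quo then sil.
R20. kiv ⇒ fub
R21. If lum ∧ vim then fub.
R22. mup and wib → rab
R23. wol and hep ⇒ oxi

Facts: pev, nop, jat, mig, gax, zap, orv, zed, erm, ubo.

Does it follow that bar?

No

Forward chaining from the given facts derives: mup, wol, lum, irk, gol, foo.
Rules concluding bar: R6 needs hux; R16 needs tor; R18 needs vex — none of these are established.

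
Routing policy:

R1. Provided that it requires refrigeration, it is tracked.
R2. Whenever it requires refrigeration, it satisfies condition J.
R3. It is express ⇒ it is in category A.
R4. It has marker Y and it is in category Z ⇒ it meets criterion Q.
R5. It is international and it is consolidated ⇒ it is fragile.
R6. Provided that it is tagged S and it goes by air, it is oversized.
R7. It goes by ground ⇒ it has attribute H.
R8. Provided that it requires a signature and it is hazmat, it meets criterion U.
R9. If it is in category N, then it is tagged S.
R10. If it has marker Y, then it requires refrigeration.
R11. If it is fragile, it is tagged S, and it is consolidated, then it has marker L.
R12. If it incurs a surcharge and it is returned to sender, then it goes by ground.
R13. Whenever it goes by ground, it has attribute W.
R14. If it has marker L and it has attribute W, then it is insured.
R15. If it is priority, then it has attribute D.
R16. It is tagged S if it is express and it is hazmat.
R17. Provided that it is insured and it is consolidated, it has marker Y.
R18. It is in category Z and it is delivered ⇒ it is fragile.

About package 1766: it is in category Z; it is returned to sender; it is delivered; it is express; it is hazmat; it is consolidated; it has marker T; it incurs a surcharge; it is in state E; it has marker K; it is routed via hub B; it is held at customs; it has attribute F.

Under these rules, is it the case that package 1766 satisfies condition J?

By R12 (it incurs a surcharge, it is returned to sender): it goes by ground.
By R13 (it goes by ground): it has attribute W.
By R16 (it is express, it is hazmat): it is tagged S.
By R18 (it is in category Z, it is delivered): it is fragile.
By R11 (it is fragile, it is tagged S, it is consolidated): it has marker L.
By R14 (it has marker L, it has attribute W): it is insured.
By R17 (it is insured, it is consolidated): it has marker Y.
By R10 (it has marker Y): it requires refrigeration.
By R2 (it requires refrigeration): it satisfies condition J.

Yes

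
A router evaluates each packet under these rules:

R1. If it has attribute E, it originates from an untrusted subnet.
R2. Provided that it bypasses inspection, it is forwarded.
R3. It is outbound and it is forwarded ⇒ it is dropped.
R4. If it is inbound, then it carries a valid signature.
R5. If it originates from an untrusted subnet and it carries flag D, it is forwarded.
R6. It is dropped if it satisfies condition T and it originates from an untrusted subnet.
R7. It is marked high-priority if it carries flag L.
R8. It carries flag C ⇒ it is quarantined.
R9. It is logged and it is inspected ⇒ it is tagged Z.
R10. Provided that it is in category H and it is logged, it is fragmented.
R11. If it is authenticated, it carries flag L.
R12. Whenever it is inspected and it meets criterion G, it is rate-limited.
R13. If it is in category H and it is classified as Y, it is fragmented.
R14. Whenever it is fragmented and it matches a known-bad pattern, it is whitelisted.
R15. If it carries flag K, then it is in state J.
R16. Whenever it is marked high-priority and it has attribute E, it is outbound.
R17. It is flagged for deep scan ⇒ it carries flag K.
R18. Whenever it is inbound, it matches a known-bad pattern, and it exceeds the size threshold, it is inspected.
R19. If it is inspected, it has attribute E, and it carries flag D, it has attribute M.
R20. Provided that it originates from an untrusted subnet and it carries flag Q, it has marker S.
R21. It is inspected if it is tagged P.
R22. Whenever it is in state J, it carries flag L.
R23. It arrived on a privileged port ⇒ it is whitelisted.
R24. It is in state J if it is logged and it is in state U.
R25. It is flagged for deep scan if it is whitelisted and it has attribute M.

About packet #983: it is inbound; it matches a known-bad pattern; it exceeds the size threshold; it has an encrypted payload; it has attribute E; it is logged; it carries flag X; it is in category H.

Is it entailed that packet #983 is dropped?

Forward chaining from the given facts derives: originates from an untrusted subnet, carries a valid signature, is fragmented, is whitelisted, is inspected, is tagged Z.
Rules concluding "it is dropped": R3 needs "it is outbound"; R6 needs "it satisfies condition T" — none of these are established.

No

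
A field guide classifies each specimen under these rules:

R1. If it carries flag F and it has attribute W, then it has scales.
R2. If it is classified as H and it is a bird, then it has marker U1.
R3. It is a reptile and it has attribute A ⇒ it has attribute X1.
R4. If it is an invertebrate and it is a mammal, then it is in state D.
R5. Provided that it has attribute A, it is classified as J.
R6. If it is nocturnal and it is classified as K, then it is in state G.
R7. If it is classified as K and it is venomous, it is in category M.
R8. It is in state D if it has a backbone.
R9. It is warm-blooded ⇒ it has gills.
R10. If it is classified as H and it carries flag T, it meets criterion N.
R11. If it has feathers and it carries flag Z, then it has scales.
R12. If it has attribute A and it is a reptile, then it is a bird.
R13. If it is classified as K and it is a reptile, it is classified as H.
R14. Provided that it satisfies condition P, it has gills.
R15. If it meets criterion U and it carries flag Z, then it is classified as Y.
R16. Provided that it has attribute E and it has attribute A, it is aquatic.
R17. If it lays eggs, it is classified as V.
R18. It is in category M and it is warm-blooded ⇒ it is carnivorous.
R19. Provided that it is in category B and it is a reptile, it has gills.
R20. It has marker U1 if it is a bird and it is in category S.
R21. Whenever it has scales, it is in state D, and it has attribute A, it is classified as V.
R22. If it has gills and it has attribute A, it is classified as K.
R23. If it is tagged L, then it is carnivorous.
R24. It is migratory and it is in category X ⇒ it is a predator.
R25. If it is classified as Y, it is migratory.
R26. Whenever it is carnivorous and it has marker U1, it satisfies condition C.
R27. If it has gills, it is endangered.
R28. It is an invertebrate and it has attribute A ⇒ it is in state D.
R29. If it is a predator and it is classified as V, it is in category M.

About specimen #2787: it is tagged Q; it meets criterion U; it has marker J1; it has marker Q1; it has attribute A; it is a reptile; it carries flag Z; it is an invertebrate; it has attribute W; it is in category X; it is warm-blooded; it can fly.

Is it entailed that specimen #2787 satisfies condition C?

No

Forward chaining from the given facts derives: has attribute X1, is classified as J, has gills, is a bird, is classified as Y, is classified as K, is migratory, is endangered, is in state D, is classified as H, is a predator, has marker U1.
The only rule concluding "it satisfies condition C" is R26, which needs "it is carnivorous"; that is never established.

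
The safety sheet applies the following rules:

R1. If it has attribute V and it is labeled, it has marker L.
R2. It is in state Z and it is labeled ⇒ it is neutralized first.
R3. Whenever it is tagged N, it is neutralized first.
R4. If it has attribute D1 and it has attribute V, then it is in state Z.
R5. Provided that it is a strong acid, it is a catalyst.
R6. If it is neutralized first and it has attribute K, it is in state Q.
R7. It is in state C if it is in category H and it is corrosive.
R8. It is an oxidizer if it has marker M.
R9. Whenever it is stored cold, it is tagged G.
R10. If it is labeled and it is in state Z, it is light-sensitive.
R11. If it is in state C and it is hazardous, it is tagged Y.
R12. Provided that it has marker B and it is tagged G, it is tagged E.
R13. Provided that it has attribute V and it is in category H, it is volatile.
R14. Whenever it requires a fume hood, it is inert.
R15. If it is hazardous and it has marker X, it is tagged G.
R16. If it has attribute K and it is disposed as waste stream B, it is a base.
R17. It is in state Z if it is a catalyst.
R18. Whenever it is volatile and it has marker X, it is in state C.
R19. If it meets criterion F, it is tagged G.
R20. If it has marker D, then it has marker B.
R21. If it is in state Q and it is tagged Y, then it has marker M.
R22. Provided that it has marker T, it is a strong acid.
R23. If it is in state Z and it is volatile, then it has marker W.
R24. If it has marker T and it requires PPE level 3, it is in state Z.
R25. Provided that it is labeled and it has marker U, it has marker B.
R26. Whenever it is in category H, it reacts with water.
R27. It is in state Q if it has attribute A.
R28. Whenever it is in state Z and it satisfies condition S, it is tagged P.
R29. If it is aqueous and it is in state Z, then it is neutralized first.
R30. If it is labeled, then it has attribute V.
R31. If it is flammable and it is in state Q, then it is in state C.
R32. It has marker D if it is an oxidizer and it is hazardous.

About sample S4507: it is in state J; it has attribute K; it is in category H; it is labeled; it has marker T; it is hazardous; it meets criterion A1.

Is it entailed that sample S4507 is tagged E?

No

Forward chaining from the given facts derives: is a strong acid, reacts with water, has attribute V, has marker L, is a catalyst, is volatile, is in state Z, has marker W, is neutralized first, is in state Q, is light-sensitive.
The only rule concluding "it is tagged E" is R12, which needs "it has marker B"; that is never established.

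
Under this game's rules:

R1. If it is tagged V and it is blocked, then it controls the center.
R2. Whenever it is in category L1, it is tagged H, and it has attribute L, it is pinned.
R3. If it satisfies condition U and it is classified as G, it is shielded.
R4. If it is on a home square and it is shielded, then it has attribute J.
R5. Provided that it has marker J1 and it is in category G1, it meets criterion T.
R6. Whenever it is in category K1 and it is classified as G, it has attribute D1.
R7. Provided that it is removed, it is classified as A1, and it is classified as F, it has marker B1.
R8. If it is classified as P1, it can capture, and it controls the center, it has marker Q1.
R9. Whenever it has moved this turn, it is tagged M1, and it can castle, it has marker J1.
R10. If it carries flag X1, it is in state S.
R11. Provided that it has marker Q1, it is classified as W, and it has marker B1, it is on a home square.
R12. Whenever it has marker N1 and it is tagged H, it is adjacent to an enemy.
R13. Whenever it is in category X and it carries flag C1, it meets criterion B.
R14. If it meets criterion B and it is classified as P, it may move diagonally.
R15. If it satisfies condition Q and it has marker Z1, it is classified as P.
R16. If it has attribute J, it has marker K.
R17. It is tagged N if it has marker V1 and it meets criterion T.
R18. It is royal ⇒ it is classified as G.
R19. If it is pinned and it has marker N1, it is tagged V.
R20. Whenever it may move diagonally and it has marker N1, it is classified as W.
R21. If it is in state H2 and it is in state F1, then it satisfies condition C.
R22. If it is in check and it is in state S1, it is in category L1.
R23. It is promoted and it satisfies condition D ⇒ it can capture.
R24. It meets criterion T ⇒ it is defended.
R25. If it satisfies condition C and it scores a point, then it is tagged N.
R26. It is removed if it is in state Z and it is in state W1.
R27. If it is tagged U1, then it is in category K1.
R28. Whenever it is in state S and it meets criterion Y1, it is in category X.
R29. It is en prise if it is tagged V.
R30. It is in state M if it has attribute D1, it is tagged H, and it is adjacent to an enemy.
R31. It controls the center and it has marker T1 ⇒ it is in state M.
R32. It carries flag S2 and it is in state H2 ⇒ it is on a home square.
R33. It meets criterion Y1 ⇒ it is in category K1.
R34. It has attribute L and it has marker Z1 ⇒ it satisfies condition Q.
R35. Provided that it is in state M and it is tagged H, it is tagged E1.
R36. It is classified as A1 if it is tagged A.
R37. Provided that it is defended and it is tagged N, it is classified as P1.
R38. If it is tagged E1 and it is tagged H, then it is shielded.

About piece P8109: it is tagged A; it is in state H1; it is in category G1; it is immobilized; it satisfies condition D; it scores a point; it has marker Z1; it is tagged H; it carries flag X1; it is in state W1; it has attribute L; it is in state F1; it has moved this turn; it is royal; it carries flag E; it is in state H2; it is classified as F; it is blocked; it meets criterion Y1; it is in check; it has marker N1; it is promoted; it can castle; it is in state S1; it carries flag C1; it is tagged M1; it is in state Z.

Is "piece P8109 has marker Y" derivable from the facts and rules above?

Forward chaining from the given facts derives: has marker J1, is in state S, is adjacent to an enemy, is classified as G, satisfies condition C, is in category L1, can capture, is tagged N, is removed, is in category X, is in category K1, satisfies condition Q, is classified as A1, is pinned, meets criterion T, has attribute D1, has marker B1, meets criterion B, is classified as P, is tagged V, is defended, is en prise, is in state M, is tagged E1, is classified as P1, is shielded, controls the center, has marker Q1, may move diagonally, is classified as W, is on a home square, has attribute J, has marker K.
No rule has "it has marker Y" as its conclusion, and it is not among the given facts.

No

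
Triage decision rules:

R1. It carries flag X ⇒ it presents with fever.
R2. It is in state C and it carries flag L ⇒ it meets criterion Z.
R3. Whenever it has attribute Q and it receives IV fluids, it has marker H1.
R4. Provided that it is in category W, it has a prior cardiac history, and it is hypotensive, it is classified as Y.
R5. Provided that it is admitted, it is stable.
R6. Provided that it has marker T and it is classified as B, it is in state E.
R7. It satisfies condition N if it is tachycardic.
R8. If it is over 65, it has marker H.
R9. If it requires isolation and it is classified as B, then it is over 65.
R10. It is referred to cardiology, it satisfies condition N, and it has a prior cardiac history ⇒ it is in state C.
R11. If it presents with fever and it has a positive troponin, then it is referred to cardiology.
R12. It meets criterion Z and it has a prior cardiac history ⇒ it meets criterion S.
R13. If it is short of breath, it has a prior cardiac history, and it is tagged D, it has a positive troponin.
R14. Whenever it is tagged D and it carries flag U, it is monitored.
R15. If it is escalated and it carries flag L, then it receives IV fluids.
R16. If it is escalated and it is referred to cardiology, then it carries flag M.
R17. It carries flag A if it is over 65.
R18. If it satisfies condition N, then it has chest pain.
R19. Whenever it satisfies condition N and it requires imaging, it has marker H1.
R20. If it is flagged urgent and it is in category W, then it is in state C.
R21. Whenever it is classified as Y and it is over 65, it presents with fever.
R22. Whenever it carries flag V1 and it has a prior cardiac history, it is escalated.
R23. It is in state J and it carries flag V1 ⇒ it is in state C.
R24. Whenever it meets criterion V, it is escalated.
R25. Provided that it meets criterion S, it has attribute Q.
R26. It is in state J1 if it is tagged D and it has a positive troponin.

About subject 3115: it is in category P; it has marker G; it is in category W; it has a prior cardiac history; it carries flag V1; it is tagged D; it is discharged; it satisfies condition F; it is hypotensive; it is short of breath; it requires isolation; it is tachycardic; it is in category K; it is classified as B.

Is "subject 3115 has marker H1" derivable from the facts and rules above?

No

Forward chaining from the given facts derives: is classified as Y, satisfies condition N, is over 65, has a positive troponin, carries flag A, has chest pain, presents with fever, is escalated, is in state J1, has marker H, is referred to cardiology, carries flag M, is in state C.
Rules concluding "it has marker H1": R3 needs "it has attribute Q"; R19 needs "it requires imaging" — none of these are established.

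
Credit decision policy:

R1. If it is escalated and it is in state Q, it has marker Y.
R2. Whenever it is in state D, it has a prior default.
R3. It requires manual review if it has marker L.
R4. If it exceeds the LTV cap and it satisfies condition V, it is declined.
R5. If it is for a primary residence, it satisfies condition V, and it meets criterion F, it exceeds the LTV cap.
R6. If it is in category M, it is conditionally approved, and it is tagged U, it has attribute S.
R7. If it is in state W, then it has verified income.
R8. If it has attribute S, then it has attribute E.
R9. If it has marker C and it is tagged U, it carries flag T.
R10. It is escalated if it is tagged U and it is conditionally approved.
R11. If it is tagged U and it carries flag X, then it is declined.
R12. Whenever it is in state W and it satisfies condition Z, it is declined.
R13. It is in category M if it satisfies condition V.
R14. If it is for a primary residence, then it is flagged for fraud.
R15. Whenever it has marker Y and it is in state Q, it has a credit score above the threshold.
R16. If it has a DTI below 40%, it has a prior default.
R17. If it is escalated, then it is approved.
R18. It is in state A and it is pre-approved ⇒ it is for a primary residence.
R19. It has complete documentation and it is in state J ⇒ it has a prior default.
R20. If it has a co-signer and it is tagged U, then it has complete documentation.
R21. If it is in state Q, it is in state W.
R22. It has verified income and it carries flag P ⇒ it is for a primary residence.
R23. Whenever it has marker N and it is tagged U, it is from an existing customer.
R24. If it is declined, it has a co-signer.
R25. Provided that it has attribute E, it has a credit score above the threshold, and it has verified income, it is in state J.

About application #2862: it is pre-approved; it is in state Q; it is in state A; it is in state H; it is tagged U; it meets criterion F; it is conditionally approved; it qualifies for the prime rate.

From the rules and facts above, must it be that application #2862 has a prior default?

No

Forward chaining from the given facts derives: is escalated, is approved, is for a primary residence, is in state W, has marker Y, has verified income, is flagged for fraud, has a credit score above the threshold.
Rules concluding "it has a prior default": R2 needs "it is in state D"; R16 needs "it has a DTI below 40%"; R19 needs "it has complete documentation" — none of these are established.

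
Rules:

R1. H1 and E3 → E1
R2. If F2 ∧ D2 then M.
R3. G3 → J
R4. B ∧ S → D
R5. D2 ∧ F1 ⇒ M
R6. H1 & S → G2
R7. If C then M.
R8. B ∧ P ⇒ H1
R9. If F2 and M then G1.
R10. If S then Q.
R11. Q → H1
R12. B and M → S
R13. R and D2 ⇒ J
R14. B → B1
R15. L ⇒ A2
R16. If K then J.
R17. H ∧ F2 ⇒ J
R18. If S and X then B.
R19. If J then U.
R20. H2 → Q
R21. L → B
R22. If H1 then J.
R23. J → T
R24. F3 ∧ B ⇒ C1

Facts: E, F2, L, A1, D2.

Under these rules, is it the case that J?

M  (by R2: F2, D2)
B  (by R21: L)
S  (by R12: B, M)
Q  (by R10: S)
H1  (by R11: Q)
J  (by R22: H1)

Yes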